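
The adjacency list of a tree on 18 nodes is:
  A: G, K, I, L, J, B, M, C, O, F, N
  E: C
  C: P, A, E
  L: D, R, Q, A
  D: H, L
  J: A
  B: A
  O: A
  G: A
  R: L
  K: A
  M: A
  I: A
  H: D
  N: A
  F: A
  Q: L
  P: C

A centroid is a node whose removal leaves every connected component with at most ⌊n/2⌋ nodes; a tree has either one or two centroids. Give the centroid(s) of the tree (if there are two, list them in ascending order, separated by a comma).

Removing A splits the tree into components of sizes 5, 3, 1, 1, 1, 1, 1, 1, 1, 1, 1; the largest is 5 ≤ ⌊18/2⌋ = 9.
Every other node leaves some component of size > 9, so the centroid is unique.

A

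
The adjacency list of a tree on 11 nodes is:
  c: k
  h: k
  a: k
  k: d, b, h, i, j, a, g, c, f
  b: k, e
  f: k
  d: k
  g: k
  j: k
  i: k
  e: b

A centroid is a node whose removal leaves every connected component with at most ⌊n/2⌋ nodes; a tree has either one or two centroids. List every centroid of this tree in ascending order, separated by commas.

k

If k is removed the pieces have sizes 2, 1, 1, 1, 1, 1, 1, 1, 1, all ≤ ⌊11/2⌋ = 5.
No neighbour of k does as well, so k is the unique centroid.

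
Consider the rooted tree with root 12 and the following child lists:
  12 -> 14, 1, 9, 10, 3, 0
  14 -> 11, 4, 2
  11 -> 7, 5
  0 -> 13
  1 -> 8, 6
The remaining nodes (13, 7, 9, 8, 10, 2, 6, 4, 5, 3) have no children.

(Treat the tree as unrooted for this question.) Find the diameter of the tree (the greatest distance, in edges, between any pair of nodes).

5

A longest path is 5-11-14-12-1-8, with 5 edges.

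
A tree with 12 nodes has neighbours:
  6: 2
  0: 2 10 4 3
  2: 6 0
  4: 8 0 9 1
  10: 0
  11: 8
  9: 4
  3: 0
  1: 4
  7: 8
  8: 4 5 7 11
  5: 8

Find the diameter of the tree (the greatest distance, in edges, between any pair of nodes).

Starting from 6, a farthest node is 11 at distance 5.
One longest path: 6–2–0–4–8–11.
So the diameter is 5.

5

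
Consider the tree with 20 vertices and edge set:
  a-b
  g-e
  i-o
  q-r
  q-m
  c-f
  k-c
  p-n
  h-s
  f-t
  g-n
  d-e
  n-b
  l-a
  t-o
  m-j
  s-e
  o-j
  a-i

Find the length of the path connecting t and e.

7

The path is t–o–i–a–b–n–g–e, which has 7 edges.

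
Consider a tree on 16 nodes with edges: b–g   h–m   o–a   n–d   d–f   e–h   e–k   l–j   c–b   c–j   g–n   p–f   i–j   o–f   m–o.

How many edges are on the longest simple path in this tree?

A longest path is i–j–c–b–g–n–d–f–o–m–h–e–k, with 12 edges.

12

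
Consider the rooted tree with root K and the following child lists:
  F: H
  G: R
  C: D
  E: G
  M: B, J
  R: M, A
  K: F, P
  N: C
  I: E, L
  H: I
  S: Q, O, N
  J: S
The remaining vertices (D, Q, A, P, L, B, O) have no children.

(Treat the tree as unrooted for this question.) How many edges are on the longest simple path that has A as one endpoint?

Distances from A peak at 8, attained at P.
A – R – G – E – I – H – F – K – P

8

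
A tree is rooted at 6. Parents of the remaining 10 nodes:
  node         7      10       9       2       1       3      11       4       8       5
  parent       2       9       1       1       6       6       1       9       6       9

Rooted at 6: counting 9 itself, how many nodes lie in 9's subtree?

The subtree rooted at 9 contains: 9, 10, 4, 5 — 4 nodes.

4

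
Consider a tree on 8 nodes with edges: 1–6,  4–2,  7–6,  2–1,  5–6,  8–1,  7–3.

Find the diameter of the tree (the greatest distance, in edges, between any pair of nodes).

BFS from 3 reaches 4 last, at distance 5; BFS from 4 confirms no node is farther.
Path: 3 - 7 - 6 - 1 - 2 - 4.

5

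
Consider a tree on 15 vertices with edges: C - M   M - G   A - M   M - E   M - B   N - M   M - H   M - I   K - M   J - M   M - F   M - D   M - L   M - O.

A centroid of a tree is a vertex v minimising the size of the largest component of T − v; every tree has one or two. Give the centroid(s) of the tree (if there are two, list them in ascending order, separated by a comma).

If M is removed the pieces have sizes 1, 1, 1, 1, 1, 1, 1, 1, 1, 1, 1, 1, 1, 1, all ≤ ⌊15/2⌋ = 7.
Every other node leaves some component of size > 7, so the centroid is unique.

M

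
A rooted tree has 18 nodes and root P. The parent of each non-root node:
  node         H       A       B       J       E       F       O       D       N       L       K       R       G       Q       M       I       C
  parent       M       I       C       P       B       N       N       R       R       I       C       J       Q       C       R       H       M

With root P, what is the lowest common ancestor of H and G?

H's ancestor chain is H, M, R, J, P and G's is G, Q, C, M, R, J, P; they first meet at M.

M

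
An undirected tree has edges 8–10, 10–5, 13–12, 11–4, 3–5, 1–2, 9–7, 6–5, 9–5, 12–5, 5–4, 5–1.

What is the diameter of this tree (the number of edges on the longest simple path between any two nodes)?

4

BFS from 2 reaches 13 last, at distance 4; BFS from 13 confirms no node is farther.
Path: 2–1–5–12–13.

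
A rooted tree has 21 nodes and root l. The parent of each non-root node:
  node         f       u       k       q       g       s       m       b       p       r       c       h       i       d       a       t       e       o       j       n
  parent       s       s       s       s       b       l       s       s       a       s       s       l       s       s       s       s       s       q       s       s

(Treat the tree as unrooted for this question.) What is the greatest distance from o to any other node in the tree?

4

A farthest node from o is g (h, p also at distance 4).
The path o–q–s–b–g has 4 edges.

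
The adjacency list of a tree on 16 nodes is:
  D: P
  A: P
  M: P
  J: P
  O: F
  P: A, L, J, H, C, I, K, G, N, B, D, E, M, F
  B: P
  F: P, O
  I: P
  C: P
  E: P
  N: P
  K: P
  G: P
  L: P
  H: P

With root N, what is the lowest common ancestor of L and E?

P

Path L→root: L P N; path E→root: E P N.
First common node: P.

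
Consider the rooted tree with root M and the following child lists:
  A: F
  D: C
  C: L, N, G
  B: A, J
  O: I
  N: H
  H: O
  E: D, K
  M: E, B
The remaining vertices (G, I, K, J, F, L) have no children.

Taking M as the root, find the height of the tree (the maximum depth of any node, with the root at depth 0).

7

A deepest node is I, reached by M → E → D → C → N → H → O → I.
That path has 7 edges, so the height is 7.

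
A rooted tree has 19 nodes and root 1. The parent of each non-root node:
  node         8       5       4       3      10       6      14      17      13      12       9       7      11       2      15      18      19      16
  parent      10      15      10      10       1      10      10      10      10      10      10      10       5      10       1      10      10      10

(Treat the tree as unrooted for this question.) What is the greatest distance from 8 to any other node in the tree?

5

The node farthest from 8 is 11, via 8-10-1-15-5-11 — 5 edges.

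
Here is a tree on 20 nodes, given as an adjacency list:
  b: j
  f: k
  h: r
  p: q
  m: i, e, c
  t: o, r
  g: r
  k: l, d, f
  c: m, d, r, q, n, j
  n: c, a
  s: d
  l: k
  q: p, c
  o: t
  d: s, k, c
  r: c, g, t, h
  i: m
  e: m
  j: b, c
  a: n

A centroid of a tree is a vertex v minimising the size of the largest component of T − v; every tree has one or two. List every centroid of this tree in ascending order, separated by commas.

c

Removing c splits the tree into components of sizes 5, 5, 3, 2, 2, 2; the largest is 5 ≤ ⌊20/2⌋ = 10.
Every other node leaves some component of size > 10, so the centroid is unique.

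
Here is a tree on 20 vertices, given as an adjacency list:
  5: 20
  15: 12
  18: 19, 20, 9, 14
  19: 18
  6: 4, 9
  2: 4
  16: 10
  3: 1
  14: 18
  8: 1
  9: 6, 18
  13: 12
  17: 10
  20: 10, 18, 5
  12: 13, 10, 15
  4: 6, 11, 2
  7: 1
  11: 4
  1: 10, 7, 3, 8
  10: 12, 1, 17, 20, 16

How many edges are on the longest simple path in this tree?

BFS from 2 reaches 15 last, at distance 8; BFS from 15 confirms no node is farther.
Path: 2 - 4 - 6 - 9 - 18 - 20 - 10 - 12 - 15.

8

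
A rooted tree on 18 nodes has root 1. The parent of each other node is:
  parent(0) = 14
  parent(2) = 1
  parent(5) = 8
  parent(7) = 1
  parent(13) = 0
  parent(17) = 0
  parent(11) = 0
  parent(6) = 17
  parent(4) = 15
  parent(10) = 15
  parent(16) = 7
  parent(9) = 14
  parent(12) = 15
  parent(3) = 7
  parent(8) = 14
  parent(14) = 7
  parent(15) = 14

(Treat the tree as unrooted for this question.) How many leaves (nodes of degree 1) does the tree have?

The leaves are 2, 3, 4, 5, 6, 9, 10, 11, 12, 13, 16.
That is 11 leaves.

11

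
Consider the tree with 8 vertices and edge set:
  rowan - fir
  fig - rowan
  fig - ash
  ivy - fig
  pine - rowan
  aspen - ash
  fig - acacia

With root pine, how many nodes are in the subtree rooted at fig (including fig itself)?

5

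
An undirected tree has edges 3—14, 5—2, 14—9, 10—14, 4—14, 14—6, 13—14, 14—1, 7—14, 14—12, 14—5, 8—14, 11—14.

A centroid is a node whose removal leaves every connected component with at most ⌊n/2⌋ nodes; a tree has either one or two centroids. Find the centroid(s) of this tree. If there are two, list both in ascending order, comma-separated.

14

Removing 14 splits the tree into components of sizes 2, 1, 1, 1, 1, 1, 1, 1, 1, 1, 1, 1; the largest is 2 ≤ ⌊14/2⌋ = 7.
No neighbour of 14 does as well, so 14 is the unique centroid.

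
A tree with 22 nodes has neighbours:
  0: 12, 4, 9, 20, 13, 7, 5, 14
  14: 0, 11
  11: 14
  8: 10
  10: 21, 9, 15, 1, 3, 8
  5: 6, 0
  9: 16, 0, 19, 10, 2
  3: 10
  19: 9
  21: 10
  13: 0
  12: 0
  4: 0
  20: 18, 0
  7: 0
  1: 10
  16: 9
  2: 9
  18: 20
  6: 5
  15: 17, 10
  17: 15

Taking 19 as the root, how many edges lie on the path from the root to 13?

Climbing from 13 to the root: 13 – 0 – 9 – 19. That's 3 steps.

3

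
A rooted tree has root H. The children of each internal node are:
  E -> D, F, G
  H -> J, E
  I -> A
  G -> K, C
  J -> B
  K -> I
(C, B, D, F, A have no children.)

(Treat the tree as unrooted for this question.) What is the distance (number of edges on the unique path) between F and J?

3

Walking from F: F–E–H–J. Length 3.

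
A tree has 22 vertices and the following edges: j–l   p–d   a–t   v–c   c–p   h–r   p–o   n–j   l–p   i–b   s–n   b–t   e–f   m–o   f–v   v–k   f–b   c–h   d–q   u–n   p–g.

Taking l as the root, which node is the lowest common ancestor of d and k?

p

Path d→root: d p l; path k→root: k v c p l.
First common node: p.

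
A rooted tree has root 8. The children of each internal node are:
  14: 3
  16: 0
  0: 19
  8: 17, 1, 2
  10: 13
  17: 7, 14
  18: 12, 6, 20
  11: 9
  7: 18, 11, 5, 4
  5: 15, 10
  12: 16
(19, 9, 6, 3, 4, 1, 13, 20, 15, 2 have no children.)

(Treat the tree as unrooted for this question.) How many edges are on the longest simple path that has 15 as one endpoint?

Distances from 15 peak at 7, attained at 19.
15 – 5 – 7 – 18 – 12 – 16 – 0 – 19

7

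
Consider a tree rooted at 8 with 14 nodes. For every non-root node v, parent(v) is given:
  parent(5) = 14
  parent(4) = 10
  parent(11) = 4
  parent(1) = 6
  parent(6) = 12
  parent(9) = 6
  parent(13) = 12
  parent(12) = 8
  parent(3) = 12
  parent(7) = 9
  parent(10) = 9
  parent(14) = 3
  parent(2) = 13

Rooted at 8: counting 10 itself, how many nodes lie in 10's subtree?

10's subtree: {10, 4, 11}, size 3.

3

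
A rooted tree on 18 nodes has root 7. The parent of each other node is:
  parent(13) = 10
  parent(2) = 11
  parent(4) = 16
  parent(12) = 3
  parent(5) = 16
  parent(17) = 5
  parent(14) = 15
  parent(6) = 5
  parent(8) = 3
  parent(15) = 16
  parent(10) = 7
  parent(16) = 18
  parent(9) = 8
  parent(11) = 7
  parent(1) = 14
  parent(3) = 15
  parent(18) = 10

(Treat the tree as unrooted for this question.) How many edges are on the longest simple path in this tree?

BFS from 2 reaches 9 last, at distance 9; BFS from 9 confirms no node is farther.
Path: 2–11–7–10–18–16–15–3–8–9.

9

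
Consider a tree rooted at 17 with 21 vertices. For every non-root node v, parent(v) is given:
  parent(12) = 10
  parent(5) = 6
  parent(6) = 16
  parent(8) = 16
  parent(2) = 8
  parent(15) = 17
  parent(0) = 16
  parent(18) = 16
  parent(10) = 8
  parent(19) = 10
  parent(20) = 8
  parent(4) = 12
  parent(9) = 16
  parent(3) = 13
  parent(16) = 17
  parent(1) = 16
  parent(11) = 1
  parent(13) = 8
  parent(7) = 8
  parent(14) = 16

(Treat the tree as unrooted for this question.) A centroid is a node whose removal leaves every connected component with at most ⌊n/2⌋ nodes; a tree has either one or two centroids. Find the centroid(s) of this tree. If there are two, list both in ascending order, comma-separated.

16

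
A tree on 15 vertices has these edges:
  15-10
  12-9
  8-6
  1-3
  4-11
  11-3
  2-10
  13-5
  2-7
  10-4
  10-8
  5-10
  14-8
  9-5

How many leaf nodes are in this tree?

Exactly 7 nodes have a single neighbour: 1, 6, 7, 12, 13, 14, 15.

7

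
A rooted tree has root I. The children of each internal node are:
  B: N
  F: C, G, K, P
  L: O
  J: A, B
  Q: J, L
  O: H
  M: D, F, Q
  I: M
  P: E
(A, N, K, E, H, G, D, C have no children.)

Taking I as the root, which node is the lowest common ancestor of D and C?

D's ancestor chain is D, M, I and C's is C, F, M, I; they first meet at M.

M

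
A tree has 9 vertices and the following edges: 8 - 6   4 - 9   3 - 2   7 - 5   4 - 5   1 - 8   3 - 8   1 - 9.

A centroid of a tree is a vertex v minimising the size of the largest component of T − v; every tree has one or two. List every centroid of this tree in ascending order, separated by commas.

1

Removing 1 splits the tree into components of sizes 4, 4; the largest is 4 ≤ ⌊9/2⌋ = 4.
Every other node leaves some component of size > 4, so the centroid is unique.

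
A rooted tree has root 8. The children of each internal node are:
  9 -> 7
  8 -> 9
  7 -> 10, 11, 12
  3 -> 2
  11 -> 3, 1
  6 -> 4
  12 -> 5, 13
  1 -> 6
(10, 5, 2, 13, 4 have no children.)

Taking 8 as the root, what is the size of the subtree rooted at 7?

The subtree rooted at 7 contains: 7, 11, 10, 12, 1, 3, 13, 5, 6, 2, 4 — 11 nodes.

11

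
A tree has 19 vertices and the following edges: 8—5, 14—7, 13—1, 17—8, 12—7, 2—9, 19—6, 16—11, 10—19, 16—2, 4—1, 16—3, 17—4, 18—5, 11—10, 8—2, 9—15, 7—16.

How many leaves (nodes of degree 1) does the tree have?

Exactly 7 nodes have a single neighbour: 3, 6, 12, 13, 14, 15, 18.

7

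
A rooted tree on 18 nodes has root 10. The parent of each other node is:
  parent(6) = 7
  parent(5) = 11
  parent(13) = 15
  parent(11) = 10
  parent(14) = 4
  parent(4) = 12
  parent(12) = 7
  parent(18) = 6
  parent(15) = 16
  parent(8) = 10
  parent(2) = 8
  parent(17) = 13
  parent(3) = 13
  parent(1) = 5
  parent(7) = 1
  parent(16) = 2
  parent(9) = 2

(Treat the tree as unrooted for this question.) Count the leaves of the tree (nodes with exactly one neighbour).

The leaves are 3, 9, 14, 17, 18.
That is 5 leaves.

5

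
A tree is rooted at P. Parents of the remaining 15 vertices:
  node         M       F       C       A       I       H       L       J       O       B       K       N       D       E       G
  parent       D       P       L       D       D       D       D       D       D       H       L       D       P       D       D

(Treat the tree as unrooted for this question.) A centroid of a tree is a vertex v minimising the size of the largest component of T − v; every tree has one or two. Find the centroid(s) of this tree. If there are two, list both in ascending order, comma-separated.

Removing D splits the tree into components of sizes 3, 2, 2, 1, 1, 1, 1, 1, 1, 1, 1; the largest is 3 ≤ ⌊16/2⌋ = 8.
No neighbour of D does as well, so D is the unique centroid.

D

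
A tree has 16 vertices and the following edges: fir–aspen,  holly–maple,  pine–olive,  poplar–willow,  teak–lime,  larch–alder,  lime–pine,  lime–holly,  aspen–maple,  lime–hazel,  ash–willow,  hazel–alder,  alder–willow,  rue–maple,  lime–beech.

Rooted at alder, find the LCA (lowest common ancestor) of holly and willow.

holly's ancestor chain is holly, lime, hazel, alder and willow's is willow, alder; they first meet at alder.

alder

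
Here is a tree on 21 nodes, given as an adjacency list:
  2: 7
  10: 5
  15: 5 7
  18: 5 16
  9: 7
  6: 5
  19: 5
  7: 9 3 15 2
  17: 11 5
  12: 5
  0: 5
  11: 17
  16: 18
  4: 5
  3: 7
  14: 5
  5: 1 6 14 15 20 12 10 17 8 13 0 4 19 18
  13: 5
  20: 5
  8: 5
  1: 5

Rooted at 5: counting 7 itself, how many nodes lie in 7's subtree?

7's subtree: {7, 2, 3, 9}, size 4.

4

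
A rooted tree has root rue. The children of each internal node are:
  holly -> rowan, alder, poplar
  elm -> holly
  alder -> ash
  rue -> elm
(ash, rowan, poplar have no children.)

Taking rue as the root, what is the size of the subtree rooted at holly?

Descendants of holly (including itself): holly, alder, rowan, poplar, ash. That's 5.

5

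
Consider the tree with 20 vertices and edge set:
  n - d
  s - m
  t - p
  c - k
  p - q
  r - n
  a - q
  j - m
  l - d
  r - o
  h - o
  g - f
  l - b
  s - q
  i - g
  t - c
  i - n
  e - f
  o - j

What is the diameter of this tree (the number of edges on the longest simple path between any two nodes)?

14

A longest path is k - c - t - p - q - s - m - j - o - r - n - i - g - f - e, with 14 edges.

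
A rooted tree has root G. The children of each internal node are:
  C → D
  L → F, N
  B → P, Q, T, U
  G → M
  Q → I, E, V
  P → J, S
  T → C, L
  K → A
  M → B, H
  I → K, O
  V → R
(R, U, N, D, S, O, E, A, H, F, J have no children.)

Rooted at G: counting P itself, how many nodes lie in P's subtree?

3

The subtree rooted at P contains: P, J, S — 3 nodes.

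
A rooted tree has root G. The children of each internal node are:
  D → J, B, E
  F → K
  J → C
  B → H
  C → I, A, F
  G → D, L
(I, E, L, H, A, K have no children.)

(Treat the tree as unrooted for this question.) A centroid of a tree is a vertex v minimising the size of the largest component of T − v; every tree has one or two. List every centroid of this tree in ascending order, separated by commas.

If J is removed the pieces have sizes 6, 5, all ≤ ⌊12/2⌋ = 6.
D is adjacent to J and is also a centroid (the largest component after removing it is likewise 6).

D, J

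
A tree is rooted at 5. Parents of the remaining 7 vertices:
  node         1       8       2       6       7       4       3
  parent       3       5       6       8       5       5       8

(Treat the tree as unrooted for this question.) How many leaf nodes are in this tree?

Exactly 4 nodes have a single neighbour: 1, 2, 4, 7.

4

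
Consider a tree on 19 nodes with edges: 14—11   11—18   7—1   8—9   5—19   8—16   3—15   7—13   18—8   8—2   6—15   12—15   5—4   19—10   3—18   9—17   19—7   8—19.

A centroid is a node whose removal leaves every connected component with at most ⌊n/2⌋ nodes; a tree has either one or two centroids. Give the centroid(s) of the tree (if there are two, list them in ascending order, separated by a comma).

Delete 8: the remaining components have sizes 7, 7, 2, 1, 1. Max 7 ≤ 9, so 8 is a centroid.
No neighbour of 8 does as well, so 8 is the unique centroid.

8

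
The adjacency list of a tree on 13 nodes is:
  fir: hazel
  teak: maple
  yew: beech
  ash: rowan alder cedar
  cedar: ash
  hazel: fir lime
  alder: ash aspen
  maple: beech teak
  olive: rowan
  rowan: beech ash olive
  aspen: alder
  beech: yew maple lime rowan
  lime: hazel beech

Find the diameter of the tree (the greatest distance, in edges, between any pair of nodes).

BFS from aspen reaches fir last, at distance 7; BFS from fir confirms no node is farther.
Path: aspen-alder-ash-rowan-beech-lime-hazel-fir.

7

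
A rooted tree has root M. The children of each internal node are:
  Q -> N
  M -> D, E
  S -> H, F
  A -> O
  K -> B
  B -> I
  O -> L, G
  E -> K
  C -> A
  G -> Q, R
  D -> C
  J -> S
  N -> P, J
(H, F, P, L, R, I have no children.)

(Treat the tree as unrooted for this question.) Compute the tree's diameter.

14

BFS from I reaches H last, at distance 14; BFS from H confirms no node is farther.
Path: I-B-K-E-M-D-C-A-O-G-Q-N-J-S-H.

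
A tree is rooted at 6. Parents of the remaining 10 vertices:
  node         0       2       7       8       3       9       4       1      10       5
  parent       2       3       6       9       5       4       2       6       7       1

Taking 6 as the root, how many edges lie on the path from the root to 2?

4

Climbing from 2 to the root: 2–3–5–1–6. That's 4 steps.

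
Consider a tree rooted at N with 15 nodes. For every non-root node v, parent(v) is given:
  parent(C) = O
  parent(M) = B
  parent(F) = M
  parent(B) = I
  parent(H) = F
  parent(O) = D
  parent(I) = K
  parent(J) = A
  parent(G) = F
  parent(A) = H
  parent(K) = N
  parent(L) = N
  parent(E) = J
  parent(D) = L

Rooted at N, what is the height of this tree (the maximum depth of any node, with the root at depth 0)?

A deepest node is E, reached by N-K-I-B-M-F-H-A-J-E.
That path has 9 edges, so the height is 9.

9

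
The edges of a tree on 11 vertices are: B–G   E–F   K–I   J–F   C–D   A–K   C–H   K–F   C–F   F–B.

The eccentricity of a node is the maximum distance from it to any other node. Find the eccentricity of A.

4

Distances from A peak at 4, attained at H (G, D also at distance 4).
A–K–F–C–H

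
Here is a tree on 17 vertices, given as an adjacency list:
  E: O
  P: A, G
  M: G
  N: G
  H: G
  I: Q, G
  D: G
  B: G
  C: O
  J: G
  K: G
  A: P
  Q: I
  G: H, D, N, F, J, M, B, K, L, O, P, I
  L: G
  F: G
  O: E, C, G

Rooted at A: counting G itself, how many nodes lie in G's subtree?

15

The subtree rooted at G contains: G, K, F, L, O, N, H, D, I, J, M, B, E, C, Q — 15 nodes.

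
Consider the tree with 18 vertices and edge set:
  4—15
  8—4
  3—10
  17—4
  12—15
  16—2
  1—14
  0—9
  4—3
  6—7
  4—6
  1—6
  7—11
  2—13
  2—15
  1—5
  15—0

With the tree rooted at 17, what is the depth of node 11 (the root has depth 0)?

Path from 17 to 11: 17 – 4 – 6 – 7 – 11, which has 4 edges.

4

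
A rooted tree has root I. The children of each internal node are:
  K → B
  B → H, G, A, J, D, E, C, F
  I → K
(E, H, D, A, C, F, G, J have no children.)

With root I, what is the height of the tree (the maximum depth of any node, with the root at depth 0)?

3

The longest root-to-leaf path is I–K–B–D (3 edges).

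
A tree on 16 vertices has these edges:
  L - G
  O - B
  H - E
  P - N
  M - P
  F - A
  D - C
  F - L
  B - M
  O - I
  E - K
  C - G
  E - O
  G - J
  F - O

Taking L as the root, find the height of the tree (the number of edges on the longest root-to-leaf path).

6

N sits deepest: L → F → O → B → M → P → N — 6 edges from the root.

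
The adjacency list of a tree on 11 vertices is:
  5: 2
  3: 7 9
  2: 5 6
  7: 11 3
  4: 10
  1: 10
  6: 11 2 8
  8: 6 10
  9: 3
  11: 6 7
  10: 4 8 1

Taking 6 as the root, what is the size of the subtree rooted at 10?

3

10's subtree: {10, 1, 4}, size 3.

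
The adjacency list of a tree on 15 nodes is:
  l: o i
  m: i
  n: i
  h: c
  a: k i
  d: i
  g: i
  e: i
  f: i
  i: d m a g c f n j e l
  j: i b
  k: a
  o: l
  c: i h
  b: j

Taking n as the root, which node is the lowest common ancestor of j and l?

i

Ancestors of j (toward the root): j, i, n.
Ancestors of l: l, i, n.
The deepest node appearing in both lists is i.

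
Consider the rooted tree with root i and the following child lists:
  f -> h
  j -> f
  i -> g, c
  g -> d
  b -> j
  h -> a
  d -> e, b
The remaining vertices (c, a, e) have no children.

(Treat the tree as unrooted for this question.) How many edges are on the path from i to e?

The path is i - g - d - e, which has 3 edges.

3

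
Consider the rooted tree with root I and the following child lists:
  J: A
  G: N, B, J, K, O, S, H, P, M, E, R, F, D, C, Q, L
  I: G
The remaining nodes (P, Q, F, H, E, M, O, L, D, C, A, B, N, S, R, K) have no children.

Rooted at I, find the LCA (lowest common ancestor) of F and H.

Path F→root: F G I; path H→root: H G I.
First common node: G.

G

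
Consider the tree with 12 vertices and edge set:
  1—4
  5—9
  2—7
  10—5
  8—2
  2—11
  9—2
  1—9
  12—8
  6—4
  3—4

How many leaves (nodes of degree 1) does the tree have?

6

Exactly 6 nodes have a single neighbour: 3, 6, 7, 10, 11, 12.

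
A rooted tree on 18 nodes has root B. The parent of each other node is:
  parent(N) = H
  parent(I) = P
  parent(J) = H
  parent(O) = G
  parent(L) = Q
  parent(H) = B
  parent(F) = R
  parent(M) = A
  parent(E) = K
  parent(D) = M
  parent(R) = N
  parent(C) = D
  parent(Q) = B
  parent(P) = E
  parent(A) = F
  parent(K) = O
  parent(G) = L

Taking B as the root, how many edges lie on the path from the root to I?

8

Climbing from I to the root: I–P–E–K–O–G–L–Q–B. That's 8 steps.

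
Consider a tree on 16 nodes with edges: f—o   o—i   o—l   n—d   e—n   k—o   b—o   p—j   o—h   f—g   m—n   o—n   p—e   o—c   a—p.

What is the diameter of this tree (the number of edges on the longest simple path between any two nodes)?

6

A longest path is j-p-e-n-o-f-g, with 6 edges.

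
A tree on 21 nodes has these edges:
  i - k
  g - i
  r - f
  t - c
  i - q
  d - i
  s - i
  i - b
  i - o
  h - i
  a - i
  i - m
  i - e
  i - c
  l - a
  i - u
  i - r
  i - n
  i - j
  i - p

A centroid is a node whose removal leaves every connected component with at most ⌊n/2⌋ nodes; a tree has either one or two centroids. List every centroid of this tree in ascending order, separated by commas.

i

If i is removed the pieces have sizes 2, 2, 2, 1, 1, 1, 1, 1, 1, 1, 1, 1, 1, 1, 1, 1, 1, all ≤ ⌊21/2⌋ = 10.
No neighbour of i does as well, so i is the unique centroid.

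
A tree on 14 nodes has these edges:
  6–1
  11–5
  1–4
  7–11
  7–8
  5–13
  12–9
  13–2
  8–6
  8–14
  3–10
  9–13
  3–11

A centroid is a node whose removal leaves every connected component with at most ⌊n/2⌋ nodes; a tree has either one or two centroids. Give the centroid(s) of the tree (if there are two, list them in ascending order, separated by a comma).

11

Removing 11 splits the tree into components of sizes 6, 5, 2; the largest is 6 ≤ ⌊14/2⌋ = 7.
No neighbour of 11 does as well, so 11 is the unique centroid.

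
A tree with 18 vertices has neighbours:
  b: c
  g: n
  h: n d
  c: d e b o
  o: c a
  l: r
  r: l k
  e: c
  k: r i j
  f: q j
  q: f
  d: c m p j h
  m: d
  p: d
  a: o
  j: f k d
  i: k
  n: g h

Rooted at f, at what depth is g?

f – j – d – h – n – g — 5 edges.

5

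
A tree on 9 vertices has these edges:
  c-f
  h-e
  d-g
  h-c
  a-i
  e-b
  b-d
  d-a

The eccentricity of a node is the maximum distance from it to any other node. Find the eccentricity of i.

7

A farthest node from i is f.
The path i–a–d–b–e–h–c–f has 7 edges.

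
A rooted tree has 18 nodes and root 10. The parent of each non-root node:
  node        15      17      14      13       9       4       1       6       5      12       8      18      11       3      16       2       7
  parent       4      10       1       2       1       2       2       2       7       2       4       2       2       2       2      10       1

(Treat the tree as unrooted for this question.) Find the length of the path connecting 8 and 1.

3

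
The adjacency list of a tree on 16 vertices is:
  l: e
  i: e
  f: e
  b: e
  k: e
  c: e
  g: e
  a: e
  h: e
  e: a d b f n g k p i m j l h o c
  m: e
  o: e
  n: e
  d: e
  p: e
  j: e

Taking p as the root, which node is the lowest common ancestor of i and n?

Path i→root: i e p; path n→root: n e p.
First common node: e.

e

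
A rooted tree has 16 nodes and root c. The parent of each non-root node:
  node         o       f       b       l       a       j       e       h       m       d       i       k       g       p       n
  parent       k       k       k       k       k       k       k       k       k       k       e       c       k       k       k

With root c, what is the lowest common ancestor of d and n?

k

Path d→root: d k c; path n→root: n k c.
First common node: k.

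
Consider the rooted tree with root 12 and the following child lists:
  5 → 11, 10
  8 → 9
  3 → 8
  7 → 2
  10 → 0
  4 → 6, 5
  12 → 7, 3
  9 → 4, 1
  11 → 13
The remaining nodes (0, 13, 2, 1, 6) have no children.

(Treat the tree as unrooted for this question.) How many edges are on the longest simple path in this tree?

9

BFS from 2 reaches 13 last, at distance 9; BFS from 13 confirms no node is farther.
Path: 2–7–12–3–8–9–4–5–11–13.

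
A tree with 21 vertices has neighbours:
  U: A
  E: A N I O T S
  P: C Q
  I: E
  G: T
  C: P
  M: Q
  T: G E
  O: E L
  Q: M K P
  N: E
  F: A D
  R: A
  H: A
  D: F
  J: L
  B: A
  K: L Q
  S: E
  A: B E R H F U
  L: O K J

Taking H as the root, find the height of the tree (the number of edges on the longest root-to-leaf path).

A deepest node is C, reached by H-A-E-O-L-K-Q-P-C.
That path has 8 edges, so the height is 8.

8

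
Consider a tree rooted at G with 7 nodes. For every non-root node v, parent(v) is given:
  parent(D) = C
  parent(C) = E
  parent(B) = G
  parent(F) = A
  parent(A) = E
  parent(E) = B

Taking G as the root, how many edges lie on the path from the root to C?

3

Climbing from C to the root: C – E – B – G. That's 3 steps.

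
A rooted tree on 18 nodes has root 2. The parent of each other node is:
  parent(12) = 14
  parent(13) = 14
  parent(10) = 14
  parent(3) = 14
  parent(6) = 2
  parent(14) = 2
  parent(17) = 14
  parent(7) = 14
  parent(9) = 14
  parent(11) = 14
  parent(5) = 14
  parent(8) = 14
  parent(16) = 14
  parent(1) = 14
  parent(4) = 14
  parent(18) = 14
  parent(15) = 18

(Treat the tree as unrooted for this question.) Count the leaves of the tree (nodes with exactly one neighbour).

Degree-1 nodes: 1, 3, 4, 5, 6, 7, 8, 9, 10, 11, 12, 13, 15, 16, 17 — 15 of them.

15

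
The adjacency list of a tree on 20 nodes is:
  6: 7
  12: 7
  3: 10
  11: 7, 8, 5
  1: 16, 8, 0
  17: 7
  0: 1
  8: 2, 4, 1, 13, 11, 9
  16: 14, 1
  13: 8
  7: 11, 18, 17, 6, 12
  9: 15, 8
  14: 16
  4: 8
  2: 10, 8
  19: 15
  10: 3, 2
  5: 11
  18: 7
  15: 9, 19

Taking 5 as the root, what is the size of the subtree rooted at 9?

The subtree rooted at 9 contains: 9, 15, 19 — 3 nodes.

3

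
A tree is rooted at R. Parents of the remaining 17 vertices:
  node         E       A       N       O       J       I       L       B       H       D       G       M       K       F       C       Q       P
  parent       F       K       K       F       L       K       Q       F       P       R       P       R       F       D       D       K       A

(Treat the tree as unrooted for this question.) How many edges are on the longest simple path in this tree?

7

Starting from H, a farthest node is M at distance 7.
One longest path: H–P–A–K–F–D–R–M.
So the diameter is 7.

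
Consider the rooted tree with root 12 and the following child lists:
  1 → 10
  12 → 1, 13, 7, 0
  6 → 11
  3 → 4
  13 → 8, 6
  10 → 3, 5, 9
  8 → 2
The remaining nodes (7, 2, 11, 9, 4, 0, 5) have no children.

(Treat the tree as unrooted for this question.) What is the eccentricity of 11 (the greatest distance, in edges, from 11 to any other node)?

A farthest node from 11 is 4.
The path 11-6-13-12-1-10-3-4 has 7 edges.

7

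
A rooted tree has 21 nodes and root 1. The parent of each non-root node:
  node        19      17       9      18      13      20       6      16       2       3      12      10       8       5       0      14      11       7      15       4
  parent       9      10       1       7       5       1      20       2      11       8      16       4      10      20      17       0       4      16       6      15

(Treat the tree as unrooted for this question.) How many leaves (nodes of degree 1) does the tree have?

The leaves are 3, 12, 13, 14, 18, 19.
That is 6 leaves.

6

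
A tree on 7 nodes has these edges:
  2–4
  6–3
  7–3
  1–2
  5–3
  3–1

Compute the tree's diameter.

A longest path is 7–3–1–2–4, with 4 edges.

4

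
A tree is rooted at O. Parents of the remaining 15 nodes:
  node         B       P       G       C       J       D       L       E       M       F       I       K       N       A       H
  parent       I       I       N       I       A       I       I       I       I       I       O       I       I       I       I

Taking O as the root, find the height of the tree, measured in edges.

3

A deepest node is G, reached by O-I-N-G.
That path has 3 edges, so the height is 3.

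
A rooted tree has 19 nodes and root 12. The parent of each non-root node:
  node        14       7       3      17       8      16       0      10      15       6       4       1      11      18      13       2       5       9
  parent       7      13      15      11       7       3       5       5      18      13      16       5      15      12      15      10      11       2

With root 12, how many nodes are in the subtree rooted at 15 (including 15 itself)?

17

The subtree rooted at 15 contains: 15, 13, 11, 3, 6, 7, 5, 17, 16, 14, 8, 10, 0, 1, 4, 2, 9 — 17 nodes.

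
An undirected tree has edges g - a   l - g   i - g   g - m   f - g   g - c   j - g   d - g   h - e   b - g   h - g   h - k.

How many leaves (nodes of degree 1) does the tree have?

Exactly 11 nodes have a single neighbour: a, b, c, d, e, f, i, j, k, l, m.

11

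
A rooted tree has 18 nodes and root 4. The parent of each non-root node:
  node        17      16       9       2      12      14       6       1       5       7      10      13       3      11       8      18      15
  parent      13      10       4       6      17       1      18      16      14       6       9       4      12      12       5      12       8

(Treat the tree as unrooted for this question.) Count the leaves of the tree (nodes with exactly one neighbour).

5

The leaves are 2, 3, 7, 11, 15.
That is 5 leaves.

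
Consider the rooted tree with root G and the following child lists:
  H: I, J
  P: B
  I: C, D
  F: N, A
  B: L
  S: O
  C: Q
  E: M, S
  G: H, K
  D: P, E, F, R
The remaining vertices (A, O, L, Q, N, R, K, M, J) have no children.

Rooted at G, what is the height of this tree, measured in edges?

The longest root-to-leaf path is G → H → I → D → E → S → O (6 edges).

6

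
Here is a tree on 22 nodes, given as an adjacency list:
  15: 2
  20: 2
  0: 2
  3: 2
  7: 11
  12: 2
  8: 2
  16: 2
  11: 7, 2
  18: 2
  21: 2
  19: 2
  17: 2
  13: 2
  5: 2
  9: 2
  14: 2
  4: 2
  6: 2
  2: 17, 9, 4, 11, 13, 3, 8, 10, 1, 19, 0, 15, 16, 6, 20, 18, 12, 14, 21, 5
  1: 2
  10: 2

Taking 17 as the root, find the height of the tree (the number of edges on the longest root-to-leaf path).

3

A deepest node is 7, reached by 17–2–11–7.
That path has 3 edges, so the height is 3.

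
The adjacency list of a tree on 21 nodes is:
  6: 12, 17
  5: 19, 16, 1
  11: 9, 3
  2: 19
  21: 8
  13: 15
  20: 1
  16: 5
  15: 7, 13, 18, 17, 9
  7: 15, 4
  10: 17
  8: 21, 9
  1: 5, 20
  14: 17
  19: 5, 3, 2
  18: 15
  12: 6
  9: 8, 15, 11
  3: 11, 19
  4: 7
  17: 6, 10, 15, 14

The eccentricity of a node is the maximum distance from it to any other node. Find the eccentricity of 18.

8

Distances from 18 peak at 8, attained at 20.
18 – 15 – 9 – 11 – 3 – 19 – 5 – 1 – 20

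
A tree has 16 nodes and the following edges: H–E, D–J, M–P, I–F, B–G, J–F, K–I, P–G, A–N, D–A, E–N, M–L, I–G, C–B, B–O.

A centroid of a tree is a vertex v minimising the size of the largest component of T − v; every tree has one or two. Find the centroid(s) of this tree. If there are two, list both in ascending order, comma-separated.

Delete I: the remaining components have sizes 7, 7, 1. Max 7 ≤ 8, so I is a centroid.
No neighbour of I does as well, so I is the unique centroid.

I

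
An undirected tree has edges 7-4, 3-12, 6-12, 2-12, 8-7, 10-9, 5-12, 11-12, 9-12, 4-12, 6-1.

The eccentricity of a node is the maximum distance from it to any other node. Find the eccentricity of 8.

Distances from 8 peak at 5, attained at 10 (1 also at distance 5).
8–7–4–12–9–10

5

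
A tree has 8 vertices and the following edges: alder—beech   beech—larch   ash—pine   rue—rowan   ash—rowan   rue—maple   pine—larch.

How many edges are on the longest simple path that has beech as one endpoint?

6

A farthest node from beech is maple.
The path beech–larch–pine–ash–rowan–rue–maple has 6 edges.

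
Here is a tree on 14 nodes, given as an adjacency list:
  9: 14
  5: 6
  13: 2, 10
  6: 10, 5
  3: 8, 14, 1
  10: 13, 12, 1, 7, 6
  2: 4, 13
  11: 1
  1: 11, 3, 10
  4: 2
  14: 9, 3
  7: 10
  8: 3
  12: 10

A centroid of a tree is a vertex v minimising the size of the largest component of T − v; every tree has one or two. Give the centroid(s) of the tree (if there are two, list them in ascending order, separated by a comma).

10

Removing 10 splits the tree into components of sizes 6, 3, 2, 1, 1; the largest is 6 ≤ ⌊14/2⌋ = 7.
No neighbour of 10 does as well, so 10 is the unique centroid.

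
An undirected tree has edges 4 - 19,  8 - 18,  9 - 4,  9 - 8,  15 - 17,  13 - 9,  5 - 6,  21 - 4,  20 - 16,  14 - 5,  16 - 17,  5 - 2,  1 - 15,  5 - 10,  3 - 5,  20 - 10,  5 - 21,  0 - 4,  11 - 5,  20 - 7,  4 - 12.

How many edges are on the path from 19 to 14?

4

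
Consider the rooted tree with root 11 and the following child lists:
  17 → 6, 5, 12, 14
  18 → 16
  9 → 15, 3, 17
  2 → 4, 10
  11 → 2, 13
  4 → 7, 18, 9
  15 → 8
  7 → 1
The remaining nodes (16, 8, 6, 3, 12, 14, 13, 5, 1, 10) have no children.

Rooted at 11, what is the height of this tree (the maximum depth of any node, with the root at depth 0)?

A deepest node is 14, reached by 11 → 2 → 4 → 9 → 17 → 14.
That path has 5 edges, so the height is 5.

5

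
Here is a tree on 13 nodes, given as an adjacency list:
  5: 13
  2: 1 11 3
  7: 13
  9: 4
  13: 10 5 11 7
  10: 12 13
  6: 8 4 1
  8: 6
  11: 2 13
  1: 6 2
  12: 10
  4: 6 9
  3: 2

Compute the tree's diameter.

8

A longest path is 12-10-13-11-2-1-6-4-9, with 8 edges.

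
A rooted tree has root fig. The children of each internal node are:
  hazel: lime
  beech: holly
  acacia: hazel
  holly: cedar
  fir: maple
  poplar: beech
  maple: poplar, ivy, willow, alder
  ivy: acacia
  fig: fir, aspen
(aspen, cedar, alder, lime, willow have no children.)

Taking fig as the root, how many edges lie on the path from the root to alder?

3

Climbing from alder to the root: alder → maple → fir → fig. That's 3 steps.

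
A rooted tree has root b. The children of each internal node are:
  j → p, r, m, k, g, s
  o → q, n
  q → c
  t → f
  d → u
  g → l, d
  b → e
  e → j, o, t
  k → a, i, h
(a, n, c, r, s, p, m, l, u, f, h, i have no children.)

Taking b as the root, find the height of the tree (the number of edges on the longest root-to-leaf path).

The longest root-to-leaf path is b–e–j–g–d–u (5 edges).

5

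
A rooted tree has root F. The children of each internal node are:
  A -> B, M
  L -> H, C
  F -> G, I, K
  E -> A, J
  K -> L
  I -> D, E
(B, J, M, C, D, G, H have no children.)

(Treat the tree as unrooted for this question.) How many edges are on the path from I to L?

3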